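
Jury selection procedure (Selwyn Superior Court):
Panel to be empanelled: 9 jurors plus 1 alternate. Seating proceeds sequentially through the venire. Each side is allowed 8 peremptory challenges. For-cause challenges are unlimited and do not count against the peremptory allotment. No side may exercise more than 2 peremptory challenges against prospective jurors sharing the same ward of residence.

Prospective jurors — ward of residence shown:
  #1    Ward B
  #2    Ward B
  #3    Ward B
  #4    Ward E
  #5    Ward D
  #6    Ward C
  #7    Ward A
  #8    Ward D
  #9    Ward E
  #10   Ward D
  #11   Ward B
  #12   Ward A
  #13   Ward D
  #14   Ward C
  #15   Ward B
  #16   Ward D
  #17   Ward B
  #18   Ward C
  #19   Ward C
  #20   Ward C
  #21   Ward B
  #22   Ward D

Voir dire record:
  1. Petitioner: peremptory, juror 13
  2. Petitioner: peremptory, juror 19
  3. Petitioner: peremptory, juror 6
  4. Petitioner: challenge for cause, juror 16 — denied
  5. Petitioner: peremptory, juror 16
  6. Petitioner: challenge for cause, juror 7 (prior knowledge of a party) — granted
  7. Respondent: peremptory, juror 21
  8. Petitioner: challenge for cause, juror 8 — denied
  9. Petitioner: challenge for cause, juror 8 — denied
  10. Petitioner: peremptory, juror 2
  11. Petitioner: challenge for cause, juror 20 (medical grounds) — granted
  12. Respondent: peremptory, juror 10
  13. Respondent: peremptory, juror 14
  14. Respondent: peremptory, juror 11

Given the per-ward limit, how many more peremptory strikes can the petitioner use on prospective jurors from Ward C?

0

Petitioner peremptories so far: #13, #19, #6, #16, #2 — 5 of 8 used, 3 left overall.
Against Ward C: #19, #6 — 2 used; per-ward cap 2 leaves 0.
Binding limit: min(3, 0) = 0.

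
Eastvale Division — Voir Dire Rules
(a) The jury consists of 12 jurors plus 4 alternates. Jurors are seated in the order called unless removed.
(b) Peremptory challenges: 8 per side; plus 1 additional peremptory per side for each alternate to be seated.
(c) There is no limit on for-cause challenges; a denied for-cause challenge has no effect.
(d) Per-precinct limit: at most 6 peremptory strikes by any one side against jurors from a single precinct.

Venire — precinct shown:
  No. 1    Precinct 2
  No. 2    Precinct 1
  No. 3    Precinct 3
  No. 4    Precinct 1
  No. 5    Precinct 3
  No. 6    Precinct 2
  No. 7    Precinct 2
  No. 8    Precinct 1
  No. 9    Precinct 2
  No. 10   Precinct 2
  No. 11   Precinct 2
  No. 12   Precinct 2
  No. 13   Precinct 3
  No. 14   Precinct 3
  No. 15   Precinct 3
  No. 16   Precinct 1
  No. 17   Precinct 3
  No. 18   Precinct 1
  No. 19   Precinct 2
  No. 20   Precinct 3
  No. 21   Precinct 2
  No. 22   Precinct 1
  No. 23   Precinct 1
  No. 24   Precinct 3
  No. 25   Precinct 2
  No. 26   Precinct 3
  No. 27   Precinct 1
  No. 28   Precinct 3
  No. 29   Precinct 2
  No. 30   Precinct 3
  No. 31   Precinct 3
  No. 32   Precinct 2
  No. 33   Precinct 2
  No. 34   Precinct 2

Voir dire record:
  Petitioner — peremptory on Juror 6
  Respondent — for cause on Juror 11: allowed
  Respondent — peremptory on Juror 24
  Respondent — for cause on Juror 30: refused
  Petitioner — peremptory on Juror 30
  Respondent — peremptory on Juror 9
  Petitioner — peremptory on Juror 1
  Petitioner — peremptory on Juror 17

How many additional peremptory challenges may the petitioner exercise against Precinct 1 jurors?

6

Petitioner peremptories so far: #6, #30, #1, #17 — 4 of 12 used, 8 left overall.
Against Precinct 1: none yet — per-precinct cap 6 leaves 6.
Binding limit: min(8, 6) = 6.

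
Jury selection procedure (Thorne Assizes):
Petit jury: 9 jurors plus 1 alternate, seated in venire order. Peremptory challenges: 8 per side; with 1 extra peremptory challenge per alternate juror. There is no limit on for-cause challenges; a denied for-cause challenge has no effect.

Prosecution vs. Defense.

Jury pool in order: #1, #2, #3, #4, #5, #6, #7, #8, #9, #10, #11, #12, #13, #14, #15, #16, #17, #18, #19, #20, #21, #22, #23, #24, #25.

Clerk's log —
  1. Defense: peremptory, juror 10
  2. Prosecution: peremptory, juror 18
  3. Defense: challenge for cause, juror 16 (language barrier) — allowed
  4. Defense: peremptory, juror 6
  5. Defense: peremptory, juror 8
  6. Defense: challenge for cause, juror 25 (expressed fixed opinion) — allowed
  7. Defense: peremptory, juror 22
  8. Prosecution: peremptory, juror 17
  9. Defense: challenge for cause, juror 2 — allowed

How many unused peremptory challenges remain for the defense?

5

Defense allotment: 8 base + 1 × 1 alternate = 9.
Defense peremptories used: #10, #6, #8, #22 — 4 (for-cause on #16, #25, #2 don't count).
Remaining: 9 − 4 = 5.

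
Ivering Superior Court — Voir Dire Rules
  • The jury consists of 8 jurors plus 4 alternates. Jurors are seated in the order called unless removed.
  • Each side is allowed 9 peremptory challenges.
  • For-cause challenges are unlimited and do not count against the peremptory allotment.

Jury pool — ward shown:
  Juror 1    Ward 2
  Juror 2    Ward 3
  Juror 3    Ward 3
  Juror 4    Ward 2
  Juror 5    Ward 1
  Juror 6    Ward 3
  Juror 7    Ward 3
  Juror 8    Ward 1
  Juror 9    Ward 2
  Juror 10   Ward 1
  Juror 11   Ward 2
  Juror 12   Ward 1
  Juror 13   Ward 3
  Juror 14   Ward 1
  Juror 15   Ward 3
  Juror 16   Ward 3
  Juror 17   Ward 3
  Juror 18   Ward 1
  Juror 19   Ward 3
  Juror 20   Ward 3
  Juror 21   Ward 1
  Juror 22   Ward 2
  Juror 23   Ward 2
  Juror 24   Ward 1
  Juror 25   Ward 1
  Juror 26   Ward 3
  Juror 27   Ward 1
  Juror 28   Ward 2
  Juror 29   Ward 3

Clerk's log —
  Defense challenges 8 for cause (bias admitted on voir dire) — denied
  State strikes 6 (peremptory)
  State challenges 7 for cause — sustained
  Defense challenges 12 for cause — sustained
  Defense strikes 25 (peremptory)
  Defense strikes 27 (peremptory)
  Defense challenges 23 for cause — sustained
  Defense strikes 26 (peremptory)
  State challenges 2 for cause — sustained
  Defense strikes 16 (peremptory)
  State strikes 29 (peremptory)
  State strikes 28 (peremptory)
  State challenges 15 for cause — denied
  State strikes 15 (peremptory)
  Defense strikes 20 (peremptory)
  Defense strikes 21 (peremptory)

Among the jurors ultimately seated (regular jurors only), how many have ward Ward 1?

Removed: #2, #6, #7, #12, #15, #16, #20, #21, #23, #25, #26, #27, #28, #29.
Seated jurors 1–8: #1, #3, #4, #5, #8, #9, #10, #11 (alternates #13, #14, #17, #18 not counted).
Of those, in Ward 1: #5, #8, #10 → 3.

3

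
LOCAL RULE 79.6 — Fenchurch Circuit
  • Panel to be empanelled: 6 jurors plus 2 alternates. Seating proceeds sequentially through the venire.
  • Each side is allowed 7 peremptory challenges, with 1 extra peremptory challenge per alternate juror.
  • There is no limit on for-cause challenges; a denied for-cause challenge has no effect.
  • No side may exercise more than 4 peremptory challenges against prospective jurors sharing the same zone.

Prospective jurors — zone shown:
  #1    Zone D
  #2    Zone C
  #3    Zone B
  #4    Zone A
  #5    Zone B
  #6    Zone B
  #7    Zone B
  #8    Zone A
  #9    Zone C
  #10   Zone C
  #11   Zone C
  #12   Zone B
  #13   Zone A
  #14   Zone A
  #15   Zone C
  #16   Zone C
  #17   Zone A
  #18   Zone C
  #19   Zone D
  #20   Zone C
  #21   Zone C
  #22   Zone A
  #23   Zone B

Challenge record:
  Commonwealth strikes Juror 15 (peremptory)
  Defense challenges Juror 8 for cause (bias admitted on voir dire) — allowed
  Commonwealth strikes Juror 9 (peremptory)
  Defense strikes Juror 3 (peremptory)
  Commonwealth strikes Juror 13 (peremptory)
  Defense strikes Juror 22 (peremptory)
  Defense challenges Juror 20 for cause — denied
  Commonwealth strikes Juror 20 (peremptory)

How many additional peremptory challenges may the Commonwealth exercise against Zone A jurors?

Commonwealth peremptories so far: #15, #9, #13, #20 — 4 of 9 used, 5 left overall.
Against Zone A: #13 — 1 used; per-zone cap 4 leaves 3.
Binding limit: min(5, 3) = 3.

3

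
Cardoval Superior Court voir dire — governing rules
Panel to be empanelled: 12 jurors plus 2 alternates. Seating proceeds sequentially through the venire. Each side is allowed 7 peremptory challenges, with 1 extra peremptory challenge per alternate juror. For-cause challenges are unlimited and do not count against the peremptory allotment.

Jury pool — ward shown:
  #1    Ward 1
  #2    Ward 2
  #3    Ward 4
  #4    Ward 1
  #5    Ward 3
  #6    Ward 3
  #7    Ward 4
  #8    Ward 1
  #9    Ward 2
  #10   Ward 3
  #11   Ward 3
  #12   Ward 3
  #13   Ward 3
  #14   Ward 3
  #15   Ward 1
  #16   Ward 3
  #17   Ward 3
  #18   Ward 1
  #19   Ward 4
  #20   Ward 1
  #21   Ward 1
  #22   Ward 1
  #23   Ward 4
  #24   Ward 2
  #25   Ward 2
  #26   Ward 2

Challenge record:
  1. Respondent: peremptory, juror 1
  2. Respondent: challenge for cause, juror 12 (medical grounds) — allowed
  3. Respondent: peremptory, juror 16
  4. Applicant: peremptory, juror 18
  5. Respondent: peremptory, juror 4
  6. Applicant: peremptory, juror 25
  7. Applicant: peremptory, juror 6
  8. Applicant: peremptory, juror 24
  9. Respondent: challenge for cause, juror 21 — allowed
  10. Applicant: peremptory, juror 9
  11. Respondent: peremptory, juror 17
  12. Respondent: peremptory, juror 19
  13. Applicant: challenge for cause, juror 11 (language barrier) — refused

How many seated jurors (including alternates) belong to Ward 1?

4

Removed: #1, #4, #6, #9, #12, #16, #17, #18, #19, #21, #24, #25.
Seated (14 incl. alternates): #2, #3, #5, #7, #8, #10, #11, #13, #14, #15, #20, #22, #23, #26.
Of those, in Ward 1: #8, #15, #20, #22 → 4.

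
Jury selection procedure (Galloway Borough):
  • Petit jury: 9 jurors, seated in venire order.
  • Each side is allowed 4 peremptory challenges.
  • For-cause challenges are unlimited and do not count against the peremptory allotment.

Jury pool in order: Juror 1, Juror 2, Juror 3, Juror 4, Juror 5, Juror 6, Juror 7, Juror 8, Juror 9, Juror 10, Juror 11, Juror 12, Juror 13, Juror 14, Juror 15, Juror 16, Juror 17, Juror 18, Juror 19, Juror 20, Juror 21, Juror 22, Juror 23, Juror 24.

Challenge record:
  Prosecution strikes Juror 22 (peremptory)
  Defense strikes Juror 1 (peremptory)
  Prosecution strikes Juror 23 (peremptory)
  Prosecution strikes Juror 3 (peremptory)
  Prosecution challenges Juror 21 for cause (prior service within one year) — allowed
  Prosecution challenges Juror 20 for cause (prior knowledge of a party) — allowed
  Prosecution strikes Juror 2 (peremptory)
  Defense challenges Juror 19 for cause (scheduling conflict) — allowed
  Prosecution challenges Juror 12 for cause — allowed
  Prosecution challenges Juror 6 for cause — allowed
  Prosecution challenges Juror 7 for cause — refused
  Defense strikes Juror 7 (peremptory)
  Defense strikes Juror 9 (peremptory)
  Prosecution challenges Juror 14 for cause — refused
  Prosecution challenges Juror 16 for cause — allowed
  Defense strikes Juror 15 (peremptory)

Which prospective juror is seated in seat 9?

Removed: #1, #2, #3, #6, #7, #9, #12, #15, #16, #19, #20, #21, #22, #23. (#14 stays — for-cause denied.)
Seating in order: seats 1–9 → #4, #5, #8, #10, #11, #13, #14, #17, #18.
So seat 9 is #18.

18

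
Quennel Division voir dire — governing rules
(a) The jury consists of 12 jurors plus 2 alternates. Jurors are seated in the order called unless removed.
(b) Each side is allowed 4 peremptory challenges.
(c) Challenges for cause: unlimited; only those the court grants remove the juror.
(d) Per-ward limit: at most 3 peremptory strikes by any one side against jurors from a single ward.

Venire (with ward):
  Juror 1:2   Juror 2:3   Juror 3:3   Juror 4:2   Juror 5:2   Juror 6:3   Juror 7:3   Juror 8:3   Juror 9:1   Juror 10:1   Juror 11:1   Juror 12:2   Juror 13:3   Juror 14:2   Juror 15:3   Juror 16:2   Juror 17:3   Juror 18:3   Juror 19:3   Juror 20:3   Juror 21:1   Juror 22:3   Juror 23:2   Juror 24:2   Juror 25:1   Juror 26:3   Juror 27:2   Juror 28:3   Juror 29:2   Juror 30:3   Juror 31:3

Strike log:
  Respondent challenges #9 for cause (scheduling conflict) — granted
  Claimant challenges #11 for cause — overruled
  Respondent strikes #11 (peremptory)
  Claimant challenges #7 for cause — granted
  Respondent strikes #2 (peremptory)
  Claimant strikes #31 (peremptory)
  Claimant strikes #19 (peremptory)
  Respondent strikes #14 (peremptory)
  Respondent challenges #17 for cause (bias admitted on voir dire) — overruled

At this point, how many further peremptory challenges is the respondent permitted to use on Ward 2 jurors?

Respondent peremptories so far: #11, #2, #14 — 3 of 4 used, 1 left overall.
Against Ward 2: #14 — 1 used; per-ward cap 3 leaves 2.
Binding limit: min(1, 2) = 1.

1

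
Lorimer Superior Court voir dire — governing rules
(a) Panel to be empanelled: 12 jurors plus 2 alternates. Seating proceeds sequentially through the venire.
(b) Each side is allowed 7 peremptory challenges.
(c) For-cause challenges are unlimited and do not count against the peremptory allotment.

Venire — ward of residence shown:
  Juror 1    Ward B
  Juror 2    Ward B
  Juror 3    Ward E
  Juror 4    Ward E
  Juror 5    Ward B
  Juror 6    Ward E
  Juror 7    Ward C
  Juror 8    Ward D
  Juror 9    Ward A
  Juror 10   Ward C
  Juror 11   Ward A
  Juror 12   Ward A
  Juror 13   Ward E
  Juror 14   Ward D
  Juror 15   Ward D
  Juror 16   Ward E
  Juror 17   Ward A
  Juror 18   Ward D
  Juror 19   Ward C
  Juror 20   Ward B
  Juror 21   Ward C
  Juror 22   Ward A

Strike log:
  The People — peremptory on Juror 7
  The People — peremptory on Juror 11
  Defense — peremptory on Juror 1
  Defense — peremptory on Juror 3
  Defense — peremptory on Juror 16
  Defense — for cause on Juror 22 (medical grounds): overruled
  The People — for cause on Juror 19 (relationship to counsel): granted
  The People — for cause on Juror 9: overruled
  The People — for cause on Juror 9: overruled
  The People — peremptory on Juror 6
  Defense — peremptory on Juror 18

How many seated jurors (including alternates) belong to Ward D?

3

Removed: #1, #3, #6, #7, #11, #16, #18, #19.
Seated (14 incl. alternates): #2, #4, #5, #8, #9, #10, #12, #13, #14, #15, #17, #20, #21, #22.
Of those, in Ward D: #8, #14, #15 → 3.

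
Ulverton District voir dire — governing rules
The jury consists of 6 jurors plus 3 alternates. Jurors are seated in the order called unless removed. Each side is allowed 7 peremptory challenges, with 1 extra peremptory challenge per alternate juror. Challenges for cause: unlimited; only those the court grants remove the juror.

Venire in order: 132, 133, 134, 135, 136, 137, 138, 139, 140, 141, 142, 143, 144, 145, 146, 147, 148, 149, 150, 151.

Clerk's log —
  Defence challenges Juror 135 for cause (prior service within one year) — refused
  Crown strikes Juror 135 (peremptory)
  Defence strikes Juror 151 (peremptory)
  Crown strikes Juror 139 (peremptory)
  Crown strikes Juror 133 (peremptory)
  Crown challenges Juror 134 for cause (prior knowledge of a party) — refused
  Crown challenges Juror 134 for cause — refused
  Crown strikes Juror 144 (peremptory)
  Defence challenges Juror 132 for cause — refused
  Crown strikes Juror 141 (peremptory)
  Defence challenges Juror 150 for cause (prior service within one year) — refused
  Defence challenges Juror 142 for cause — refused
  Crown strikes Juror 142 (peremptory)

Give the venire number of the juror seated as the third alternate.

Removed: #133, #135, #139, #141, #142, #144, #151. (#132, #134, #150 stay — for-cause denied.)
Seating in order: seats 1–6 → #132, #134, #136, #137, #138, #140; alternates → #143, #145, #146.
So alternate 3 is #146.

146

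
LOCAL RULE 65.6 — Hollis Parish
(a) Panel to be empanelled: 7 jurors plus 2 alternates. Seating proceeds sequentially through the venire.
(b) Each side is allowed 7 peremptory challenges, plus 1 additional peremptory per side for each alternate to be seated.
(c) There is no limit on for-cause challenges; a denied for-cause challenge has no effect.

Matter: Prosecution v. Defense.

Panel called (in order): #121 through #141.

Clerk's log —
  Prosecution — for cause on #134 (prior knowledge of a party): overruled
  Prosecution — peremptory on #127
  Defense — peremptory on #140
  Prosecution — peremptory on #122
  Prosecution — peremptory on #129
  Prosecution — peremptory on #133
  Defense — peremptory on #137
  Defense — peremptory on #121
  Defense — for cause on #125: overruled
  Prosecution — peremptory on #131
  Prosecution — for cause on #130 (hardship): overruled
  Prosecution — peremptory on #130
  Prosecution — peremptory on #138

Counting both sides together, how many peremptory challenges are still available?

8

Prosecution allotment: 7 base + 1 × 2 alternates = 9. Defense allotment: 7 base + 1 × 2 alternates = 9.
Prosecution peremptories used: #127, #122, #129, #133, #131, #130, #138 — 7 (for-cause on #134, #130 don't count).
Defense peremptories used: #140, #137, #121 — 3 (the for-cause on #125 doesn't count).
Remaining: (9 − 7) + (9 − 3) = 8.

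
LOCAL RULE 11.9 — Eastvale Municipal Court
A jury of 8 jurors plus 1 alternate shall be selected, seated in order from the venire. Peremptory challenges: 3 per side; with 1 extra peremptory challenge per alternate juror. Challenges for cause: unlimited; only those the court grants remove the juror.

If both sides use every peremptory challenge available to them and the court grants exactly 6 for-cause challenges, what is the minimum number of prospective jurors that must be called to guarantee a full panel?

Seats to fill: 8 + 1 alternates = 9.
Peremptories: 3 + 1×1 = 4 per side × 2 sides = 8.
For-cause removals: 6.
Minimum venire: 9 + 8 + 6 = 23.

23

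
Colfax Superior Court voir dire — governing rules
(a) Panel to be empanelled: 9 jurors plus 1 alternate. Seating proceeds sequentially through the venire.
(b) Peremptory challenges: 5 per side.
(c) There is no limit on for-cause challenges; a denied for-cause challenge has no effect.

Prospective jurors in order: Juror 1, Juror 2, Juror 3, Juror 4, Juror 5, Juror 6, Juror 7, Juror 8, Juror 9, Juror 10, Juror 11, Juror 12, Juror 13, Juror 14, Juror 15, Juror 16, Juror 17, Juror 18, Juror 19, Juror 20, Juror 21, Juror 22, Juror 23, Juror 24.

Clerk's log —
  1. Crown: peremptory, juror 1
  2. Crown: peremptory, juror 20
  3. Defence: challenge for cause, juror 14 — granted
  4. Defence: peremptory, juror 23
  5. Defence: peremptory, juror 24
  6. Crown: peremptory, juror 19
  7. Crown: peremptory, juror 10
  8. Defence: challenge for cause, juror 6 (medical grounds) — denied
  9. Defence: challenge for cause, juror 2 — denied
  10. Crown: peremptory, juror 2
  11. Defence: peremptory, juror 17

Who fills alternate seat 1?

13

Removed: #1, #2, #10, #14, #17, #19, #20, #23, #24. (#6 stays — for-cause denied.)
Filling seats in venire order through position 10: #3, #4, #5, #6, #7, #8, #9, #11, #12, #13.
So alternate 1 is #13.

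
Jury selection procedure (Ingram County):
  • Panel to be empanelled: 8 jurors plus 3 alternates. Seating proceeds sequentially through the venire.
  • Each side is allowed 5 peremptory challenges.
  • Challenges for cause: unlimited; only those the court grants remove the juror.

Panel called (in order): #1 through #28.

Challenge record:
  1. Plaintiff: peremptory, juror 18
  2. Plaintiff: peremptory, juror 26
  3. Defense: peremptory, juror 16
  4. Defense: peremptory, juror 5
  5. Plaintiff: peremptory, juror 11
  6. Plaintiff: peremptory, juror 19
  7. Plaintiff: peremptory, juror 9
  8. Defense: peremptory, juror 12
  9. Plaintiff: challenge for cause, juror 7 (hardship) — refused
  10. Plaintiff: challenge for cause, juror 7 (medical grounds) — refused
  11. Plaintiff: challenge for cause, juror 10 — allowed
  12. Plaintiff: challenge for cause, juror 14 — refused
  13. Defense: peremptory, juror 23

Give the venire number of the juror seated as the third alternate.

Removed: #5, #9, #10, #11, #12, #16, #18, #19, #23, #26. (#7, #14 stay — for-cause denied.)
Filling seats in venire order through position 11: #1, #2, #3, #4, #6, #7, #8, #13, #14, #15, #17.
So alternate 3 is #17.

17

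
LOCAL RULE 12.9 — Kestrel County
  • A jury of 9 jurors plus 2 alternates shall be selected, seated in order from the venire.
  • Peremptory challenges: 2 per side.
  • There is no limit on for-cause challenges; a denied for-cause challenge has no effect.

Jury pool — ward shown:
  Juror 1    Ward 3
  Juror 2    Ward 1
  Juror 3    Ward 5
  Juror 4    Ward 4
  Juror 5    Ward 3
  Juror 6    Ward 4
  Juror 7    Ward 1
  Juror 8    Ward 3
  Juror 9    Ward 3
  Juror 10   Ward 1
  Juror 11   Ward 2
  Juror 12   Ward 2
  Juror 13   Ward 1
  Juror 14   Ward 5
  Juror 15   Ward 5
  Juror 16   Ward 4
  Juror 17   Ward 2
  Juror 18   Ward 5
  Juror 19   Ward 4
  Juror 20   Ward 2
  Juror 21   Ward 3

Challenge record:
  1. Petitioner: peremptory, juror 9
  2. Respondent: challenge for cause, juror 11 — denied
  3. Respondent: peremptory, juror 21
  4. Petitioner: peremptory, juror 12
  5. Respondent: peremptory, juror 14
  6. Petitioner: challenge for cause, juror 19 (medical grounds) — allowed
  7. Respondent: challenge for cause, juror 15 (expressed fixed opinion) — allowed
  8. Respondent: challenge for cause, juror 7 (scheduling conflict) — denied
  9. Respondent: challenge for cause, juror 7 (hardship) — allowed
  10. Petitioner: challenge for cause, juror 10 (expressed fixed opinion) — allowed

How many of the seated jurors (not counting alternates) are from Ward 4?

Removed: #7, #9, #10, #12, #14, #15, #19, #21.
Seated jurors 1–9: #1, #2, #3, #4, #5, #6, #8, #11, #13 (alternates #16, #17 not counted).
Of those, in Ward 4: #4, #6 → 2.

2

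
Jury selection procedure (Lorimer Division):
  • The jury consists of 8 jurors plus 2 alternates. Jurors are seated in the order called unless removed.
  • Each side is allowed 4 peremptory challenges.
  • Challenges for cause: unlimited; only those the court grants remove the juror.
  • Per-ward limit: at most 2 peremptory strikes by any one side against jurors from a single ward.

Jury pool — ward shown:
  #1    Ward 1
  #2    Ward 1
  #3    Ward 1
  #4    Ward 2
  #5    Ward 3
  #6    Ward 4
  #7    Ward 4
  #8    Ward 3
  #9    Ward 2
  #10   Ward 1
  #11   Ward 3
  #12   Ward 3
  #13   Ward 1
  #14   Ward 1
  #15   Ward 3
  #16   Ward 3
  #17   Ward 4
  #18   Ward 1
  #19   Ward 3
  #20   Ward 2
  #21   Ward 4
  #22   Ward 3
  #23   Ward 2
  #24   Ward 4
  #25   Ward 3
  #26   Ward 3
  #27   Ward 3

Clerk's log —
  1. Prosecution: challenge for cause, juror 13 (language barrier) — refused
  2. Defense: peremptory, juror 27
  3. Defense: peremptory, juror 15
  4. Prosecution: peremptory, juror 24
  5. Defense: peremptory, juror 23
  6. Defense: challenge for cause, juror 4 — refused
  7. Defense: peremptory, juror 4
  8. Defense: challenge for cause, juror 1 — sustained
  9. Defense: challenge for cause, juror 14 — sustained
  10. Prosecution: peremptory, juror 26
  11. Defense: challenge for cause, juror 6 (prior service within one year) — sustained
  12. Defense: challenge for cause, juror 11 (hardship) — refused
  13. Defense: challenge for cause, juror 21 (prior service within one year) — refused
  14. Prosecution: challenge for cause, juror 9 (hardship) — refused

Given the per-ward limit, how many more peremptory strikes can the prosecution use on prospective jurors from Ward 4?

Prosecution peremptories so far: #24, #26 — 2 of 4 used, 2 left overall.
Against Ward 4: #24 — 1 used; per-ward cap 2 leaves 1.
Binding limit: min(2, 1) = 1.

1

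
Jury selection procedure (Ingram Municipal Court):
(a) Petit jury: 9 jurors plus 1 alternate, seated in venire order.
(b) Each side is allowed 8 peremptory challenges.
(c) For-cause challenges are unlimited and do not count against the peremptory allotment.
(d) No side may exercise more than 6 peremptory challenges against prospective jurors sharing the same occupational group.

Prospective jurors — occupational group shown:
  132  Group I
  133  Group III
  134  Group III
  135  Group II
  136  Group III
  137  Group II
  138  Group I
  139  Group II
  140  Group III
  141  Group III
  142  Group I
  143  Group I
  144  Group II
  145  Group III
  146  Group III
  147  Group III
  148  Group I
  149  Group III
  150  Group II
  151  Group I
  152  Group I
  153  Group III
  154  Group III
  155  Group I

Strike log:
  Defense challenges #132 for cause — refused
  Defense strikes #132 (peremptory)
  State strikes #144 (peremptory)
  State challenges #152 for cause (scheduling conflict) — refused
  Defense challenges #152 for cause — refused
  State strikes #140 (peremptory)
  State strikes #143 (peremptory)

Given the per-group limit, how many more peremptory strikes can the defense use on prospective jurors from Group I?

5

Defense peremptories so far: #132 — 1 of 8 used, 7 left overall.
Against Group I: #132 — 1 used; per-group cap 6 leaves 5.
Binding limit: min(7, 5) = 5.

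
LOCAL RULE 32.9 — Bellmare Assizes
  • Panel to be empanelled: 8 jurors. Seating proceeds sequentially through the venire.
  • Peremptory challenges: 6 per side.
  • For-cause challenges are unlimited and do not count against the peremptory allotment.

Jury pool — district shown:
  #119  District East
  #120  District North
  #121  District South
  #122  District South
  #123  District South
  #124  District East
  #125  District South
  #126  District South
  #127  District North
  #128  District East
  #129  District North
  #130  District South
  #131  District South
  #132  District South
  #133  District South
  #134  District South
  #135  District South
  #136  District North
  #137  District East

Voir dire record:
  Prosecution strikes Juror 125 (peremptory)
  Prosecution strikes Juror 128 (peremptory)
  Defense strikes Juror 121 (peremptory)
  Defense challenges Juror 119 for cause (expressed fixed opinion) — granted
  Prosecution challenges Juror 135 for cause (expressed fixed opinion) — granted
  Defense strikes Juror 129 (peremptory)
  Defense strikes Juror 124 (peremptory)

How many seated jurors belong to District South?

Removed: #119, #121, #124, #125, #128, #129, #135.
Seated jurors 1–8: #120, #122, #123, #126, #127, #130, #131, #132.
Of those, in District South: #122, #123, #126, #130, #131, #132 → 6.

6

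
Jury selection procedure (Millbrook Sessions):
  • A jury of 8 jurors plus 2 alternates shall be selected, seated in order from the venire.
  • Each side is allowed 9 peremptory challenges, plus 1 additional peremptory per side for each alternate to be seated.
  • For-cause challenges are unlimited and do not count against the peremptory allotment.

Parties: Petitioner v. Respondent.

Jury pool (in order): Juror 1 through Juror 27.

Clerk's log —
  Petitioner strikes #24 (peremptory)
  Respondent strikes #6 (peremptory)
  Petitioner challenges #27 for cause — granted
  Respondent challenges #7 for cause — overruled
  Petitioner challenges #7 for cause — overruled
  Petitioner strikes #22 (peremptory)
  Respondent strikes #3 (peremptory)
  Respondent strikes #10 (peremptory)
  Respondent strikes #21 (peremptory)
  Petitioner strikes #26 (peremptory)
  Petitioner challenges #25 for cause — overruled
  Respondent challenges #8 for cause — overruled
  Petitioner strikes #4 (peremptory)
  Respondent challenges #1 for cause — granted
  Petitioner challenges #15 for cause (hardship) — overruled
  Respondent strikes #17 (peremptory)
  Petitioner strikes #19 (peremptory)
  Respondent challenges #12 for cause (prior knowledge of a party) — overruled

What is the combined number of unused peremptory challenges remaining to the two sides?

12

Petitioner allotment: 9 base + 1 × 2 alternates = 11. Respondent allotment: 9 base + 1 × 2 alternates = 11.
Petitioner peremptories used: #24, #22, #26, #4, #19 — 5 (for-cause on #27, #7, #25, #15 don't count).
Respondent peremptories used: #6, #3, #10, #21, #17 — 5 (for-cause on #7, #8, #1, #12 don't count).
Remaining: (11 − 5) + (11 − 5) = 12.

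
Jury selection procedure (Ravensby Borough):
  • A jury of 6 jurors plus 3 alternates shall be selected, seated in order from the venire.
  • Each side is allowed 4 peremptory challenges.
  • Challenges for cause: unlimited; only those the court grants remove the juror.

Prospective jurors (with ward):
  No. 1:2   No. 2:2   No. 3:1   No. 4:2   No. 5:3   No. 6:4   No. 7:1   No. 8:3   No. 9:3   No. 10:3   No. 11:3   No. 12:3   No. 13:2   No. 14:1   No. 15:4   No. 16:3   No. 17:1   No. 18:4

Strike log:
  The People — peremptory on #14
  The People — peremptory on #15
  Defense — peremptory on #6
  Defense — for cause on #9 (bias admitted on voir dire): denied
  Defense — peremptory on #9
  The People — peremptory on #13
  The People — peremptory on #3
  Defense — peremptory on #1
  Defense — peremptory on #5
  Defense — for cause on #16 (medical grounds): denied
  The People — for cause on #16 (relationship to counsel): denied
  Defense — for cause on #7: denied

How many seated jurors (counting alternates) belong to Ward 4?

Removed: #1, #3, #5, #6, #9, #13, #14, #15.
Seated (9 incl. alternates): #2, #4, #7, #8, #10, #11, #12, #16, #17.
None of those are in Ward 4 → 0.

0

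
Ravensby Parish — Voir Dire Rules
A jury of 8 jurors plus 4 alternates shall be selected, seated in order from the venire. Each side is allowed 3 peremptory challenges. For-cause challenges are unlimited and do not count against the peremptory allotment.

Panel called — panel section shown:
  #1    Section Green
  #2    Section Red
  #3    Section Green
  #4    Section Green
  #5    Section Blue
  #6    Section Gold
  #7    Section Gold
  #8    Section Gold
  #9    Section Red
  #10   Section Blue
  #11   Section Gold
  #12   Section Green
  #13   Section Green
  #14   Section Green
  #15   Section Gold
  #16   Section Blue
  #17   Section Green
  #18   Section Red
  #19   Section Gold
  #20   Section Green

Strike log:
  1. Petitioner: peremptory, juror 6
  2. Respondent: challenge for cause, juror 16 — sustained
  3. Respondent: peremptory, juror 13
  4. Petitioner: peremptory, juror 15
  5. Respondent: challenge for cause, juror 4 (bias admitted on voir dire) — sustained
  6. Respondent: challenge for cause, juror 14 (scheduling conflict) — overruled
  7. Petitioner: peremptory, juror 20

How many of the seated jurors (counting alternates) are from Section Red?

Removed: #4, #6, #13, #15, #16, #20.
Seated (12 incl. alternates): #1, #2, #3, #5, #7, #8, #9, #10, #11, #12, #14, #17.
Of those, in Section Red: #2, #9 → 2.

2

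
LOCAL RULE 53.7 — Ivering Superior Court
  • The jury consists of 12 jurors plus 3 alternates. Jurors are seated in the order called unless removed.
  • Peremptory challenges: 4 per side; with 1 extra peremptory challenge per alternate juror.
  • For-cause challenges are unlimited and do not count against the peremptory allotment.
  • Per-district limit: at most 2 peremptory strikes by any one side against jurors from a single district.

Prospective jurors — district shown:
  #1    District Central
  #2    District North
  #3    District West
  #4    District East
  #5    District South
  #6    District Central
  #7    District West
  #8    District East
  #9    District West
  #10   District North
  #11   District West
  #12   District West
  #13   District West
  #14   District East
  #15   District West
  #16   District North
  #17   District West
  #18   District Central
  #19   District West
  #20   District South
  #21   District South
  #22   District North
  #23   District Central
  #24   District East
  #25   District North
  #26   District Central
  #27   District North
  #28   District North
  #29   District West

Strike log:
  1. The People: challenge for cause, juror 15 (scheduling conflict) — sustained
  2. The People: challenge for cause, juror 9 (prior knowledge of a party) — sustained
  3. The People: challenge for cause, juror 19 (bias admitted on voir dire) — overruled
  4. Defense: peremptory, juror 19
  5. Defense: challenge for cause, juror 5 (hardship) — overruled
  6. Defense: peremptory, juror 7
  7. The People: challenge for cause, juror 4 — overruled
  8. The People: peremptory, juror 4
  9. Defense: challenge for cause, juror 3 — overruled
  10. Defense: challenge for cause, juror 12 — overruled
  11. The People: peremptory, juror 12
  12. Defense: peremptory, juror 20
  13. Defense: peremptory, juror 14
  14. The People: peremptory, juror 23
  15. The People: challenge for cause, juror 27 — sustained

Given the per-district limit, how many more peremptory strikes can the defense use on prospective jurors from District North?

2

Defense peremptories so far: #19, #7, #20, #14 — 4 of 7 used, 3 left overall.
Against District North: none yet — per-district cap 2 leaves 2.
Binding limit: min(3, 2) = 2.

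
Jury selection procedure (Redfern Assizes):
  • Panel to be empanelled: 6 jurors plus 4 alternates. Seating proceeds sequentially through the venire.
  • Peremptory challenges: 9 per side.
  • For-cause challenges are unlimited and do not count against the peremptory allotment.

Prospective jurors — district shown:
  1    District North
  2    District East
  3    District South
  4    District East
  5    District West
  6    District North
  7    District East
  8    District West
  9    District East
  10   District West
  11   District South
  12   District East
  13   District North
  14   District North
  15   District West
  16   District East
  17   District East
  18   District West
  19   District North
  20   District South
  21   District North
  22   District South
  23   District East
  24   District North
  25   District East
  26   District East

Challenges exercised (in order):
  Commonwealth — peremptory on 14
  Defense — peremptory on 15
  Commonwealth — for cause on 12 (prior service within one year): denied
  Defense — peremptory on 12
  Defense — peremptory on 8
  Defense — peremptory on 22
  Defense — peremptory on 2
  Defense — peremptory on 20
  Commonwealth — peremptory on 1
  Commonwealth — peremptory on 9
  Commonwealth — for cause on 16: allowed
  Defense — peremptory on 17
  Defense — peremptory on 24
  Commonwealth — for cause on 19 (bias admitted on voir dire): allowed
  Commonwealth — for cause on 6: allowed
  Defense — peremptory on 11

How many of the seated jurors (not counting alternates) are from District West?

2

Removed: #1, #2, #6, #8, #9, #11, #12, #14, #15, #16, #17, #19, #20, #22, #24.
Seated jurors 1–6: #3, #4, #5, #7, #10, #13 (alternates #18, #21, #23, #25 not counted).
Of those, in District West: #5, #10 → 2.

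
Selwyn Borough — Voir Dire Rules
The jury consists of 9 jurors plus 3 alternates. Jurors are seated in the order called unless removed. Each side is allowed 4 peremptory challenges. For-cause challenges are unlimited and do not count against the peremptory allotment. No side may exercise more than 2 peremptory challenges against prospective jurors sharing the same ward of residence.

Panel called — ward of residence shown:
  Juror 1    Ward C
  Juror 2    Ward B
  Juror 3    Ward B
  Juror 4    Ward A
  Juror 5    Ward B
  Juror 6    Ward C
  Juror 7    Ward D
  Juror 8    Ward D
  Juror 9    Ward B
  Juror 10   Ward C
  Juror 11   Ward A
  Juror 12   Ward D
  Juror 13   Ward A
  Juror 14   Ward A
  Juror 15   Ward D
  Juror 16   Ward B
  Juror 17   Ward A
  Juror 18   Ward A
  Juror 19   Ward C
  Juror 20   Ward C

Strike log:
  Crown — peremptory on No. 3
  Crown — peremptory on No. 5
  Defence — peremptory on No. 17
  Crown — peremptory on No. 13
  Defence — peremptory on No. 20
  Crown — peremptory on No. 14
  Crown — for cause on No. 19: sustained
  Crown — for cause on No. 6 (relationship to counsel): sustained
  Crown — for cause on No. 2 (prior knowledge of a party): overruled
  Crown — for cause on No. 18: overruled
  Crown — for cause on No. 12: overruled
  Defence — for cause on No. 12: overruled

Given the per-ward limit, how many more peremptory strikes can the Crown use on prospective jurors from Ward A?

0

Crown peremptories so far: #3, #5, #13, #14 — 4 of 4 used, 0 left overall.
Against Ward A: #13, #14 — 2 used; per-ward cap 2 leaves 0.
Binding limit: min(0, 0) = 0.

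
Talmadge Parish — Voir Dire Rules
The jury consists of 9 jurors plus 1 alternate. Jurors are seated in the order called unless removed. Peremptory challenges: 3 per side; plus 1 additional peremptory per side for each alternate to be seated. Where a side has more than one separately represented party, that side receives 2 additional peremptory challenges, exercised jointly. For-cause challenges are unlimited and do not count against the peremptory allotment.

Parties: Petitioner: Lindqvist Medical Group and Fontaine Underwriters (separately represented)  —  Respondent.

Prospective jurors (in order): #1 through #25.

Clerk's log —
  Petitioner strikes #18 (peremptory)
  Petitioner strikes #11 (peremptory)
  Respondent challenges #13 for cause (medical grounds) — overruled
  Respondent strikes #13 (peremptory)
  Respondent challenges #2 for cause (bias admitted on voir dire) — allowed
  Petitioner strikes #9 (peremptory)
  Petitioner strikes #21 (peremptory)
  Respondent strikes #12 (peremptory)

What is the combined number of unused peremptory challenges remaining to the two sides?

4

Petitioner allotment: 3 base + 1 × 1 alternate + 2 multi-party = 6. Respondent allotment: 3 base + 1 × 1 alternate = 4.
Petitioner peremptories used: #18, #11, #9, #21 — 4.
Respondent peremptories used: #13, #12 — 2 (for-cause on #13, #2 don't count).
Remaining: (6 − 4) + (4 − 2) = 4.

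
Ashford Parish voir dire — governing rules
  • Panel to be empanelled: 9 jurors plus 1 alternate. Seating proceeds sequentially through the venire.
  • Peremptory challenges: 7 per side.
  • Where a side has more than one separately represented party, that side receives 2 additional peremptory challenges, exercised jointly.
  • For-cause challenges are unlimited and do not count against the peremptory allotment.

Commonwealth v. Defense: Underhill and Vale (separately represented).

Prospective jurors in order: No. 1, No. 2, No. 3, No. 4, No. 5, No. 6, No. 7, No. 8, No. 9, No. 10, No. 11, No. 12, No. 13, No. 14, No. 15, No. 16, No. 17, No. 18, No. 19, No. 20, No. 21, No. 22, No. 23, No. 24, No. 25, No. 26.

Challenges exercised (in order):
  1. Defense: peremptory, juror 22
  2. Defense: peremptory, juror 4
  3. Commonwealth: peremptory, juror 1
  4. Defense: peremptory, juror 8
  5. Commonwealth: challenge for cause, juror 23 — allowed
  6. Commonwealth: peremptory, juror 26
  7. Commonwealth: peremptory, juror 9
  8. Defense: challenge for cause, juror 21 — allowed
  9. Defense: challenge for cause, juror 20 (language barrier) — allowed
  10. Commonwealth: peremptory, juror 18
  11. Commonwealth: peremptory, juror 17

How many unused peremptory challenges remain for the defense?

Defense allotment: 7 base + 2 multi-party = 9.
Defense peremptories used: #22, #4, #8 — 3 (for-cause on #21, #20 don't count).
Remaining: 9 − 3 = 6.

6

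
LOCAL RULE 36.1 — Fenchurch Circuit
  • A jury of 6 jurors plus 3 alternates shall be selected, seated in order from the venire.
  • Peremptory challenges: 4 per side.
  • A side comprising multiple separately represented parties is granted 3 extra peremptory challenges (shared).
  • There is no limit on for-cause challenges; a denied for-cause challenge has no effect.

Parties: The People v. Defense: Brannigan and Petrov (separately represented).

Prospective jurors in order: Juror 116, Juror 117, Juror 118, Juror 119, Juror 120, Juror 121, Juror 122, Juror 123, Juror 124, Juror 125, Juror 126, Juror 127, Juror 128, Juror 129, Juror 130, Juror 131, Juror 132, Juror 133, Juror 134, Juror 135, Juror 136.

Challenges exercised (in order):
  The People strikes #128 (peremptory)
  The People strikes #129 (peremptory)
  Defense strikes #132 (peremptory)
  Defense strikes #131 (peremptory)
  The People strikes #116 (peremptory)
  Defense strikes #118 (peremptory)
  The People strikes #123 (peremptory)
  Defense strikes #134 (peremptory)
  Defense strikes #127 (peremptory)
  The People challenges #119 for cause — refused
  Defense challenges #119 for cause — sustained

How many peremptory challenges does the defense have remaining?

Defense allotment: 4 base + 3 multi-party = 7.
Defense peremptories used: #132, #131, #118, #134, #127 — 5 (the for-cause on #119 doesn't count).
Remaining: 7 − 5 = 2.

2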